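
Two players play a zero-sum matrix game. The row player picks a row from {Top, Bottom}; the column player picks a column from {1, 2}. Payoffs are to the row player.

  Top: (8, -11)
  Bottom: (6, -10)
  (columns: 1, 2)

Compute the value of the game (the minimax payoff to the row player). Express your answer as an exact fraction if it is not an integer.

Row minima: Top → -11, Bottom → -10; maximin = -10.
Column maxima: 1 → 8, 2 → -10; minimax = -10.
Since maximin = minimax = -10, there is a saddle point and the value is -10.

-10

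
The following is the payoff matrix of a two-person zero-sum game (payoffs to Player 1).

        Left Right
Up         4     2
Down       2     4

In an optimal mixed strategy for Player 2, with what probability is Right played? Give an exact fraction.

Row minima: Up → 2, Down → 2; maximin = 2.
Column maxima: Left → 4, Right → 4; minimax = 4.
2 ≠ 4, so there is no saddle point; optimal play is mixed.
Let Player 1 play Up with probability p. Expected payoff against Left: 4p + 2(1−p) = 2p + 2; against Right: 2p + 4(1−p) = −2p + 4.
Setting these equal: 2p + 2 = −2p + 4 ⇒ 4p = 2 ⇒ p = 1/2, and the value is (2)·(1/2) + 2 = 3.
For Player 2: with q = P(Left), equating Up's and Down's payoffs gives 2q + 2 = −2q + 4 ⇒ q = 1/2.

1/2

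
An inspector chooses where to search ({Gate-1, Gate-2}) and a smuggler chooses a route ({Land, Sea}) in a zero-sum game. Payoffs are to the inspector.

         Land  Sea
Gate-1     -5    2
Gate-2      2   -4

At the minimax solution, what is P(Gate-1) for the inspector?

6/13

Row minima: Gate-1 → -5, Gate-2 → -4; maximin = -4.
Column maxima: Land → 2, Sea → 2; minimax = 2.
-4 ≠ 2, so there is no saddle point; optimal play is mixed.
Let the inspector play Gate-1 with probability p. Expected payoff against Land: (-5)p + 2(1−p) = −7p + 2; against Sea: 2p + (-4)(1−p) = 6p − 4.
Setting these equal: −7p + 2 = 6p − 4 ⇒ −13p = -6 ⇒ p = 6/13, and the value is (-7)·(6/13) + 2 = -16/13.
For the smuggler: with q = P(Land), equating Gate-1's and Gate-2's payoffs gives −7q + 2 = 6q − 4 ⇒ q = 6/13.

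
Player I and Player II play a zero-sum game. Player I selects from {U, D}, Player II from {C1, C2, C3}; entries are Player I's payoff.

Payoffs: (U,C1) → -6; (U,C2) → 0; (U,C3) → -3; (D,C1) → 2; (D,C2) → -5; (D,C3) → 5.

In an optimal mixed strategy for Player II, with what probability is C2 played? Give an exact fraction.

8/13

Row minima: U → -6, D → -5; maximin = -5.
Column maxima: C1 → 2, C2 → 0, C3 → 5; minimax = 0.
-5 ≠ 0, so there is no saddle point; optimal play is mixed.
C3 is strictly dominated by C1 (it gives Player I strictly more in every row), so Player II never plays it.
On the remaining 2×2 (U, D vs C1, C2):
Let Player I play U with probability p. Expected payoff against C1: (-6)p + 2(1−p) = −8p + 2; against C2: 0p + (-5)(1−p) = 5p − 5.
Setting these equal: −8p + 2 = 5p − 5 ⇒ −13p = -7 ⇒ p = 7/13, and the value is (-8)·(7/13) + 2 = -30/13.
For Player II: with q = P(C1), equating U's and D's payoffs gives −6q = 7q − 5 ⇒ q = 5/13.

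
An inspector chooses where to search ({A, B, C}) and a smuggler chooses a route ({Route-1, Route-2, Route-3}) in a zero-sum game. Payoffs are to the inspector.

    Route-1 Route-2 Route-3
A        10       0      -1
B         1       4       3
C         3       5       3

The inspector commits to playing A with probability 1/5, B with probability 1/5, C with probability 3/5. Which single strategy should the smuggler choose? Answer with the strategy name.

Route-3

If the smuggler plays Route-1, the inspector's expected payoff is (1/5)·10 + (1/5)·1 + (3/5)·3 = 4.
If the smuggler plays Route-2, the inspector's expected payoff is (1/5)·0 + (1/5)·4 + (3/5)·5 = 19/5.
If the smuggler plays Route-3, the inspector's expected payoff is (1/5)·(-1) + (1/5)·3 + (3/5)·3 = 11/5.
The smuggler minimizes the inspector's payoff; the smallest is 11/5, so the best response is Route-3.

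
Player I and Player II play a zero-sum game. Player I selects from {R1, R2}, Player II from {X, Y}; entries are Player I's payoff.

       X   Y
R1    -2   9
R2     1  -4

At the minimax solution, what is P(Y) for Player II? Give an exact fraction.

3/16

Row minima: R1 → -2, R2 → -4; maximin = -2.
Column maxima: X → 1, Y → 9; minimax = 1.
-2 ≠ 1, so there is no saddle point; optimal play is mixed.
Let Player I play R1 with probability p. Expected payoff against X: (-2)p + 1(1−p) = −3p + 1; against Y: 9p + (-4)(1−p) = 13p − 4.
Setting these equal: −3p + 1 = 13p − 4 ⇒ −16p = -5 ⇒ p = 5/16, and the value is (-3)·(5/16) + 1 = 1/16.
For Player II: with q = P(X), equating R1's and R2's payoffs gives −11q + 9 = 5q − 4 ⇒ q = 13/16.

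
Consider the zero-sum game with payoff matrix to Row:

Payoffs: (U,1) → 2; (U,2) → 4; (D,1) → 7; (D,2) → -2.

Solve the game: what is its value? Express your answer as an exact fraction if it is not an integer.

32/11

Row minima: U → 2, D → -2; maximin = 2.
Column maxima: 1 → 7, 2 → 4; minimax = 4.
2 ≠ 4, so there is no saddle point; optimal play is mixed.
Let Row play U with probability p. Expected payoff against 1: 2p + 7(1−p) = −5p + 7; against 2: 4p + (-2)(1−p) = 6p − 2.
Setting these equal: −5p + 7 = 6p − 2 ⇒ −11p = -9 ⇒ p = 9/11, and the value is (-5)·(9/11) + 7 = 32/11.
For Column: with q = P(1), equating U's and D's payoffs gives −2q + 4 = 9q − 2 ⇒ q = 6/11.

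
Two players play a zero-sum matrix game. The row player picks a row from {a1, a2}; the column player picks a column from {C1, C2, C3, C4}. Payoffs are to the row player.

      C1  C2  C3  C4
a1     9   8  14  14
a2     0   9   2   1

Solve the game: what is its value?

Row minima: a1 → 8, a2 → 0; maximin = 8.
Column maxima: C1 → 9, C2 → 9, C3 → 14, C4 → 14; minimax = 9.
8 ≠ 9, so there is no saddle point; optimal play is mixed.
C3 is strictly dominated by C1 (it gives the row player strictly more in every row), so the column player never plays it.
C4 is strictly dominated by C1 (it gives the row player strictly more in every row), so the column player never plays it.
On the remaining 2×2 (a1, a2 vs C1, C2):
Let the row player play a1 with probability p. Expected payoff against C1: 9p + 0(1−p) = 9p; against C2: 8p + 9(1−p) = −p + 9.
Setting these equal: 9p = −p + 9 ⇒ 10p = 9 ⇒ p = 9/10, and the value is (9)·(9/10) = 81/10.
For the column player: with q = P(C1), equating a1's and a2's payoffs gives q + 8 = −9q + 9 ⇒ q = 1/10.

81/10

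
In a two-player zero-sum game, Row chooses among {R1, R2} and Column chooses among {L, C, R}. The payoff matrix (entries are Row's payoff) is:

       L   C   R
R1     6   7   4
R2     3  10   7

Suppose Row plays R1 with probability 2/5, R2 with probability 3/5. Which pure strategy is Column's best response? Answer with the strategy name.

L

If Column plays L, Row's expected payoff is (2/5)·6 + (3/5)·3 = 21/5.
If Column plays C, Row's expected payoff is (2/5)·7 + (3/5)·10 = 44/5.
If Column plays R, Row's expected payoff is (2/5)·4 + (3/5)·7 = 29/5.
Column minimizes Row's payoff; the smallest is 21/5, so the best response is L.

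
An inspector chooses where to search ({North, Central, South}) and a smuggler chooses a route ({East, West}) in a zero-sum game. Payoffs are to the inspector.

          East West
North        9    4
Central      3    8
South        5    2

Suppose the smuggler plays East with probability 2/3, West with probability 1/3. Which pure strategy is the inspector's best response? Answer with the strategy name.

North

Expected payoff of North: (2/3)·9 + (1/3)·4 = 22/3.
Expected payoff of Central: (2/3)·3 + (1/3)·8 = 14/3.
Expected payoff of South: (2/3)·5 + (1/3)·2 = 4.
The largest is 22/3, so the inspector's best response is North.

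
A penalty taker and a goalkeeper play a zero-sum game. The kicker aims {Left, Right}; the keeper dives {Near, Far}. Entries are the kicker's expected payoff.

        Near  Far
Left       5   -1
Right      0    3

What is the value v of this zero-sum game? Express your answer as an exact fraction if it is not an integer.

Row minima: Left → -1, Right → 0; maximin = 0.
Column maxima: Near → 5, Far → 3; minimax = 3.
0 ≠ 3, so there is no saddle point; optimal play is mixed.
Let the kicker play Left with probability p. Expected payoff against Near: 5p + 0(1−p) = 5p; against Far: (-1)p + 3(1−p) = −4p + 3.
Setting these equal: 5p = −4p + 3 ⇒ 9p = 3 ⇒ p = 1/3, and the value is (5)·(1/3) = 5/3.
For the keeper: with q = P(Near), equating Left's and Right's payoffs gives 6q − 1 = −3q + 3 ⇒ q = 4/9.

5/3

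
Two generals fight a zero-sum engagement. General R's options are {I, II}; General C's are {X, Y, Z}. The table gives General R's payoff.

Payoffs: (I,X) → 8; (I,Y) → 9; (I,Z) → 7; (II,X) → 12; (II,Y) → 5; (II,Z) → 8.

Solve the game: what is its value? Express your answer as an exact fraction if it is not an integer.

Row minima: I → 7, II → 5; maximin = 7.
Column maxima: X → 12, Y → 9, Z → 8; minimax = 8.
7 ≠ 8, so there is no saddle point; optimal play is mixed.
X is strictly dominated by Z (it gives General R strictly more in every row), so General C never plays it.
On the remaining 2×2 (I, II vs Y, Z):
Let General R play I with probability p. Expected payoff against Y: 9p + 5(1−p) = 4p + 5; against Z: 7p + 8(1−p) = −p + 8.
Setting these equal: 4p + 5 = −p + 8 ⇒ 5p = 3 ⇒ p = 3/5, and the value is (4)·(3/5) + 5 = 37/5.
For General C: with q = P(Y), equating I's and II's payoffs gives 2q + 7 = −3q + 8 ⇒ q = 1/5.

37/5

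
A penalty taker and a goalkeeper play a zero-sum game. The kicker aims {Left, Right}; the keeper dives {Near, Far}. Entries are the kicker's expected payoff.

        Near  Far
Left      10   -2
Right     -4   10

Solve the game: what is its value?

Row minima: Left → -2, Right → -4; maximin = -2.
Column maxima: Near → 10, Far → 10; minimax = 10.
-2 ≠ 10, so there is no saddle point; optimal play is mixed.
Let the kicker play Left with probability p. Expected payoff against Near: 10p + (-4)(1−p) = 14p − 4; against Far: (-2)p + 10(1−p) = −12p + 10.
Setting these equal: 14p − 4 = −12p + 10 ⇒ 26p = 14 ⇒ p = 7/13, and the value is (14)·(7/13) − 4 = 46/13.
For the keeper: with q = P(Near), equating Left's and Right's payoffs gives 12q − 2 = −14q + 10 ⇒ q = 6/13.

46/13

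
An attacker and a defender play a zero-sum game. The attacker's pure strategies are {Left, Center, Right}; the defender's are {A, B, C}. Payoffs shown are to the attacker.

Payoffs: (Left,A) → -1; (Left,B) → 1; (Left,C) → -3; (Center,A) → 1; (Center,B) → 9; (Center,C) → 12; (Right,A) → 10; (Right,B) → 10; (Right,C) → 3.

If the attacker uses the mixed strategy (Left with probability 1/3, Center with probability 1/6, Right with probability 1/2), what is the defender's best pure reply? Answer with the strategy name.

C

If the defender plays A, the attacker's expected payoff is (1/3)·(-1) + (1/6)·1 + (1/2)·10 = 29/6.
If the defender plays B, the attacker's expected payoff is (1/3)·1 + (1/6)·9 + (1/2)·10 = 41/6.
If the defender plays C, the attacker's expected payoff is (1/3)·(-3) + (1/6)·12 + (1/2)·3 = 5/2.
The defender minimizes the attacker's payoff; the smallest is 5/2, so the best response is C.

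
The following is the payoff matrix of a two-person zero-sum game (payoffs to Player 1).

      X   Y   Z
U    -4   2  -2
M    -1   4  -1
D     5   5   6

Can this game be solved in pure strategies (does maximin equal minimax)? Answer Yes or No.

Row minima: U → -4, M → -1, D → 5; maximin = 5.
Column maxima: X → 5, Y → 5, Z → 6; minimax = 5.
maximin = minimax = 5, so a saddle point exists.

Yes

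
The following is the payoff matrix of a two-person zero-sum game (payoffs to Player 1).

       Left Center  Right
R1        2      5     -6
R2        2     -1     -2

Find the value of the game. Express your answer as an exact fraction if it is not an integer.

-2

Row minima: R1 → -6, R2 → -2; maximin = -2.
Column maxima: Left → 2, Center → 5, Right → -2; minimax = -2.
Since maximin = minimax = -2, there is a saddle point and the value is -2.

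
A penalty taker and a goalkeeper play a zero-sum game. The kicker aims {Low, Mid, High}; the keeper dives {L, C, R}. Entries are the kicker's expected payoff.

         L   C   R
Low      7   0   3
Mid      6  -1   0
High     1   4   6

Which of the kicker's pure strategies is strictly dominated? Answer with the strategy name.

Low gives a strictly higher payoff than Mid against every column: 7 > 6, 0 > -1, 3 > 0.
So Mid is strictly dominated and the kicker never plays it.

Mid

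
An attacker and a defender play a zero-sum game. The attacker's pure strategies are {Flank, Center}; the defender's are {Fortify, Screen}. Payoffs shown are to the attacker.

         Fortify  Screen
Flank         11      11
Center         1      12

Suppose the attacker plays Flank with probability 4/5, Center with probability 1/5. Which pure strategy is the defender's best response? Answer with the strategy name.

If the defender plays Fortify, the attacker's expected payoff is (4/5)·11 + (1/5)·1 = 9.
If the defender plays Screen, the attacker's expected payoff is (4/5)·11 + (1/5)·12 = 56/5.
The defender minimizes the attacker's payoff; the smallest is 9, so the best response is Fortify.

Fortify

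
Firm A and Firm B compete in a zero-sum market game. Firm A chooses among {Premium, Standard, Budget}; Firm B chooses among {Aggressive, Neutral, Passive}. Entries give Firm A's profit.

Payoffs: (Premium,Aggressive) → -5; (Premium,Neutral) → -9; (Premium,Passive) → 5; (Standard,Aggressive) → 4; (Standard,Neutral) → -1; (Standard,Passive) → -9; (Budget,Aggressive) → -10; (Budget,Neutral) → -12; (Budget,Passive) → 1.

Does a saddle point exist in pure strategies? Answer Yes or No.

No

Row minima: Premium → -9, Standard → -9, Budget → -12; maximin = -9.
Column maxima: Aggressive → 4, Neutral → -1, Passive → 5; minimax = -1.
-9 ≠ -1, so no pure-strategy equilibrium exists.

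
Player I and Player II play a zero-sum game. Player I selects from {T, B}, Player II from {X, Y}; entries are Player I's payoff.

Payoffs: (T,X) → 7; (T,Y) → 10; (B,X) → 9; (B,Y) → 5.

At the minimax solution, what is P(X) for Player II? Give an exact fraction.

Row minima: T → 7, B → 5; maximin = 7.
Column maxima: X → 9, Y → 10; minimax = 9.
7 ≠ 9, so there is no saddle point; optimal play is mixed.
Let Player I play T with probability p. Expected payoff against X: 7p + 9(1−p) = −2p + 9; against Y: 10p + 5(1−p) = 5p + 5.
Setting these equal: −2p + 9 = 5p + 5 ⇒ −7p = -4 ⇒ p = 4/7, and the value is (-2)·(4/7) + 9 = 55/7.
For Player II: with q = P(X), equating T's and B's payoffs gives −3q + 10 = 4q + 5 ⇒ q = 5/7.

5/7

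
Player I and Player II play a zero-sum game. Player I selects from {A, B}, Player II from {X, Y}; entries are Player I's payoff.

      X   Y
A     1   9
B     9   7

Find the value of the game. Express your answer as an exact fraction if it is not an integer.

Row minima: A → 1, B → 7; maximin = 7.
Column maxima: X → 9, Y → 9; minimax = 9.
7 ≠ 9, so there is no saddle point; optimal play is mixed.
Let Player I play A with probability p. Expected payoff against X: 1p + 9(1−p) = −8p + 9; against Y: 9p + 7(1−p) = 2p + 7.
Setting these equal: −8p + 9 = 2p + 7 ⇒ −10p = -2 ⇒ p = 1/5, and the value is (-8)·(1/5) + 9 = 37/5.
For Player II: with q = P(X), equating A's and B's payoffs gives −8q + 9 = 2q + 7 ⇒ q = 1/5.

37/5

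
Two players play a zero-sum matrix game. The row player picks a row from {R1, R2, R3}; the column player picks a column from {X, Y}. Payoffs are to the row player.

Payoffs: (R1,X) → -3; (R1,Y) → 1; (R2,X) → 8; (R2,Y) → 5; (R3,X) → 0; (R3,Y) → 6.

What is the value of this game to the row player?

16/3

Row minima: R1 → -3, R2 → 5, R3 → 0; maximin = 5.
Column maxima: X → 8, Y → 6; minimax = 6.
5 ≠ 6, so there is no saddle point; optimal play is mixed.
R1 is strictly dominated by R2, so the row player never plays it.
On the remaining 2×2 (R2, R3 vs X, Y):
Let the row player play R2 with probability p. Expected payoff against X: 8p + 0(1−p) = 8p; against Y: 5p + 6(1−p) = −p + 6.
Setting these equal: 8p = −p + 6 ⇒ 9p = 6 ⇒ p = 2/3, and the value is (8)·(2/3) = 16/3.
For the column player: with q = P(X), equating R2's and R3's payoffs gives 3q + 5 = −6q + 6 ⇒ q = 1/9.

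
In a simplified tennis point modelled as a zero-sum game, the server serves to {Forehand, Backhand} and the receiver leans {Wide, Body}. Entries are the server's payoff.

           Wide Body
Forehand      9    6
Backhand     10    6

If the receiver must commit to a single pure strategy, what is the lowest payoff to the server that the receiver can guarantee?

Column maxima: Wide → 10, Body → 6.
The smallest of these is 6.

6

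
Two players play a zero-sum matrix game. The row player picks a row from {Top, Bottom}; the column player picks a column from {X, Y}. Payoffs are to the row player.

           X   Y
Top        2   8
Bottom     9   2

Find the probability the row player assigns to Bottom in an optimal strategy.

Row minima: Top → 2, Bottom → 2; maximin = 2.
Column maxima: X → 9, Y → 8; minimax = 8.
2 ≠ 8, so there is no saddle point; optimal play is mixed.
Let the row player play Top with probability p. Expected payoff against X: 2p + 9(1−p) = −7p + 9; against Y: 8p + 2(1−p) = 6p + 2.
Setting these equal: −7p + 9 = 6p + 2 ⇒ −13p = -7 ⇒ p = 7/13, and the value is (-7)·(7/13) + 9 = 68/13.
For the column player: with q = P(X), equating Top's and Bottom's payoffs gives −6q + 8 = 7q + 2 ⇒ q = 6/13.

6/13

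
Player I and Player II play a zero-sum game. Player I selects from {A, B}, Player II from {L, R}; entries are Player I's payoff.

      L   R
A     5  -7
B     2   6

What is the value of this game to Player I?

11/4

Row minima: A → -7, B → 2; maximin = 2.
Column maxima: L → 5, R → 6; minimax = 5.
2 ≠ 5, so there is no saddle point; optimal play is mixed.
Let Player I play A with probability p. Expected payoff against L: 5p + 2(1−p) = 3p + 2; against R: (-7)p + 6(1−p) = −13p + 6.
Setting these equal: 3p + 2 = −13p + 6 ⇒ 16p = 4 ⇒ p = 1/4, and the value is (3)·(1/4) + 2 = 11/4.
For Player II: with q = P(L), equating A's and B's payoffs gives 12q − 7 = −4q + 6 ⇒ q = 13/16.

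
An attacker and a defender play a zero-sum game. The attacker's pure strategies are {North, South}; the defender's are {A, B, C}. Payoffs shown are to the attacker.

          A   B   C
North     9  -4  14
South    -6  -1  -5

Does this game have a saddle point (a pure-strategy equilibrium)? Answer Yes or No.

No

Row minima: North → -4, South → -6; maximin = -4.
Column maxima: A → 9, B → -1, C → 14; minimax = -1.
-4 ≠ -1, so no pure-strategy equilibrium exists.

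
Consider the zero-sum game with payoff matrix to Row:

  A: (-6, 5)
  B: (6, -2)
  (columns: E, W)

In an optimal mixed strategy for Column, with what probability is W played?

12/19

Row minima: A → -6, B → -2; maximin = -2.
Column maxima: E → 6, W → 5; minimax = 5.
-2 ≠ 5, so there is no saddle point; optimal play is mixed.
Let Row play A with probability p. Expected payoff against E: (-6)p + 6(1−p) = −12p + 6; against W: 5p + (-2)(1−p) = 7p − 2.
Setting these equal: −12p + 6 = 7p − 2 ⇒ −19p = -8 ⇒ p = 8/19, and the value is (-12)·(8/19) + 6 = 18/19.
For Column: with q = P(E), equating A's and B's payoffs gives −11q + 5 = 8q − 2 ⇒ q = 7/19.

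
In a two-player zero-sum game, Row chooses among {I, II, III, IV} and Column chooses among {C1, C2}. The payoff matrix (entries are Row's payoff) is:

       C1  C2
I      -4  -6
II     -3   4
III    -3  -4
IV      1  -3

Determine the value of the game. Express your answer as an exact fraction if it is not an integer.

-5/11

Row minima: I → -6, II → -3, III → -4, IV → -3; maximin = -3.
Column maxima: C1 → 1, C2 → 4; minimax = 1.
-3 ≠ 1, so there is no saddle point; optimal play is mixed.
I is strictly dominated by II, so Row never plays it.
III is strictly dominated by IV, so Row never plays it.
On the remaining 2×2 (II, IV vs C1, C2):
Let Row play II with probability p. Expected payoff against C1: (-3)p + 1(1−p) = −4p + 1; against C2: 4p + (-3)(1−p) = 7p − 3.
Setting these equal: −4p + 1 = 7p − 3 ⇒ −11p = -4 ⇒ p = 4/11, and the value is (-4)·(4/11) + 1 = -5/11.
For Column: with q = P(C1), equating II's and IV's payoffs gives −7q + 4 = 4q − 3 ⇒ q = 7/11.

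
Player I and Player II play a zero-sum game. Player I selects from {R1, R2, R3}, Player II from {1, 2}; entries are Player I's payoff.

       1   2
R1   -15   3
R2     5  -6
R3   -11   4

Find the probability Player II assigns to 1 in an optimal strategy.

5/13

Row minima: R1 → -15, R2 → -6, R3 → -11; maximin = -6.
Column maxima: 1 → 5, 2 → 4; minimax = 4.
-6 ≠ 4, so there is no saddle point; optimal play is mixed.
R1 is strictly dominated by R3, so Player I never plays it.
On the remaining 2×2 (R2, R3 vs 1, 2):
Let Player I play R2 with probability p. Expected payoff against 1: 5p + (-11)(1−p) = 16p − 11; against 2: (-6)p + 4(1−p) = −10p + 4.
Setting these equal: 16p − 11 = −10p + 4 ⇒ 26p = 15 ⇒ p = 15/26, and the value is (16)·(15/26) − 11 = -23/13.
For Player II: with q = P(1), equating R2's and R3's payoffs gives 11q − 6 = −15q + 4 ⇒ q = 5/13.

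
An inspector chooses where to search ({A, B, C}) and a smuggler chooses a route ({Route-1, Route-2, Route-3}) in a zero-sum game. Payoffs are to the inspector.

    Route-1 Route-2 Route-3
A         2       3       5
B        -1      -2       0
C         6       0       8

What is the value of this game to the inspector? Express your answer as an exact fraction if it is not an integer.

18/7

Row minima: A → 2, B → -2, C → 0; maximin = 2.
Column maxima: Route-1 → 6, Route-2 → 3, Route-3 → 8; minimax = 3.
2 ≠ 3, so there is no saddle point; optimal play is mixed.
B is strictly dominated by A, so the inspector never plays it.
Route-3 is strictly dominated by Route-1 (it gives the inspector strictly more in every row), so the smuggler never plays it.
On the remaining 2×2 (A, C vs Route-1, Route-2):
Let the inspector play A with probability p. Expected payoff against Route-1: 2p + 6(1−p) = −4p + 6; against Route-2: 3p + 0(1−p) = 3p.
Setting these equal: −4p + 6 = 3p ⇒ −7p = -6 ⇒ p = 6/7, and the value is (-4)·(6/7) + 6 = 18/7.
For the smuggler: with q = P(Route-1), equating A's and C's payoffs gives −q + 3 = 6q ⇒ q = 3/7.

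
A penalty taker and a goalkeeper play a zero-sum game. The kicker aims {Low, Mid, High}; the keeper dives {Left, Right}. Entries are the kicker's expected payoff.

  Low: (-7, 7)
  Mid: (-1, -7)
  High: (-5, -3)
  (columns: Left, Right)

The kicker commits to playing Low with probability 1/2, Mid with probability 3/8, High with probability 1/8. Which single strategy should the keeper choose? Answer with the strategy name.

Left

If the keeper plays Left, the kicker's expected payoff is (1/2)·(-7) + (3/8)·(-1) + (1/8)·(-5) = -9/2.
If the keeper plays Right, the kicker's expected payoff is (1/2)·7 + (3/8)·(-7) + (1/8)·(-3) = 1/2.
The keeper minimizes the kicker's payoff; the smallest is -9/2, so the best response is Left.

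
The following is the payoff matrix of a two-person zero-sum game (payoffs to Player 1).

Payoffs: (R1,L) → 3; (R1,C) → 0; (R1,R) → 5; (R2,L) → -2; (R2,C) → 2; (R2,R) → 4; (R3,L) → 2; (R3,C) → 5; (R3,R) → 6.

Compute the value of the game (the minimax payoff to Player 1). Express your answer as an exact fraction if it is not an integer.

Row minima: R1 → 0, R2 → -2, R3 → 2; maximin = 2.
Column maxima: L → 3, C → 5, R → 6; minimax = 3.
2 ≠ 3, so there is no saddle point; optimal play is mixed.
R2 is strictly dominated by R3, so Player 1 never plays it.
R is strictly dominated by L (it gives Player 1 strictly more in every row), so Player 2 never plays it.
On the remaining 2×2 (R1, R3 vs L, C):
Let Player 1 play R1 with probability p. Expected payoff against L: 3p + 2(1−p) = p + 2; against C: 0p + 5(1−p) = −5p + 5.
Setting these equal: p + 2 = −5p + 5 ⇒ 6p = 3 ⇒ p = 1/2, and the value is (1)·(1/2) + 2 = 5/2.
For Player 2: with q = P(L), equating R1's and R3's payoffs gives 3q = −3q + 5 ⇒ q = 5/6.

5/2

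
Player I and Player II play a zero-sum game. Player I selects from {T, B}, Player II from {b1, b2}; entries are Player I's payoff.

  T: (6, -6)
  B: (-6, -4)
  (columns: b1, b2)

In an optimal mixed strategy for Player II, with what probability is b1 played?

Row minima: T → -6, B → -6; maximin = -6.
Column maxima: b1 → 6, b2 → -4; minimax = -4.
-6 ≠ -4, so there is no saddle point; optimal play is mixed.
Let Player I play T with probability p. Expected payoff against b1: 6p + (-6)(1−p) = 12p − 6; against b2: (-6)p + (-4)(1−p) = −2p − 4.
Setting these equal: 12p − 6 = −2p − 4 ⇒ 14p = 2 ⇒ p = 1/7, and the value is (12)·(1/7) − 6 = -30/7.
For Player II: with q = P(b1), equating T's and B's payoffs gives 12q − 6 = −2q − 4 ⇒ q = 1/7.

1/7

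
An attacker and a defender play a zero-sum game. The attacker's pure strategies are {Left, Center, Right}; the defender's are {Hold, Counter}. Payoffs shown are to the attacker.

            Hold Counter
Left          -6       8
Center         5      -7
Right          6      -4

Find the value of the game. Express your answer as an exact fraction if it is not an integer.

1

Row minima: Left → -6, Center → -7, Right → -4; maximin = -4.
Column maxima: Hold → 6, Counter → 8; minimax = 6.
-4 ≠ 6, so there is no saddle point; optimal play is mixed.
Center is strictly dominated by Right, so the attacker never plays it.
On the remaining 2×2 (Left, Right vs Hold, Counter):
Let the attacker play Left with probability p. Expected payoff against Hold: (-6)p + 6(1−p) = −12p + 6; against Counter: 8p + (-4)(1−p) = 12p − 4.
Setting these equal: −12p + 6 = 12p − 4 ⇒ −24p = -10 ⇒ p = 5/12, and the value is (-12)·(5/12) + 6 = 1.
For the defender: with q = P(Hold), equating Left's and Right's payoffs gives −14q + 8 = 10q − 4 ⇒ q = 1/2.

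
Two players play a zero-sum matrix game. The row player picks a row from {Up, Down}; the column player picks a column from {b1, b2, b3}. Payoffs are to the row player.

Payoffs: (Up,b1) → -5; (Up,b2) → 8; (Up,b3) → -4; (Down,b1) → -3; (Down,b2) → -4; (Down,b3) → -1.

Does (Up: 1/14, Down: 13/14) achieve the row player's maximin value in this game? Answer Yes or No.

Yes

Against b1 this mix gives (1/14)·(-5) + (13/14)·(-3) = -22/7.
Against b2 this mix gives (1/14)·8 + (13/14)·(-4) = -22/7.
Against b3 this mix gives (1/14)·(-4) + (13/14)·(-1) = -17/14.
All of the column player's active replies (b1, b2) yield -22/7, and no column does worse for the row player. The mix makes the column player indifferent and guarantees -22/7, so it is optimal.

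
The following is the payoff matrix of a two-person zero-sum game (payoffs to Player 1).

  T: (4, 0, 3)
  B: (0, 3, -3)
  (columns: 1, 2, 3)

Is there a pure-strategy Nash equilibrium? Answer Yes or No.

No

Row minima: T → 0, B → -3; maximin = 0.
Column maxima: 1 → 4, 2 → 3, 3 → 3; minimax = 3.
0 ≠ 3, so no pure-strategy equilibrium exists.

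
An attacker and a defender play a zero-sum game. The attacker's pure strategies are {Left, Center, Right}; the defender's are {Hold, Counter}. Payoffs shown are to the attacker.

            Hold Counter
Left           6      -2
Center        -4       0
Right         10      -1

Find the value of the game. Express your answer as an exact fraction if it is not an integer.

Row minima: Left → -2, Center → -4, Right → -1; maximin = -1.
Column maxima: Hold → 10, Counter → 0; minimax = 0.
-1 ≠ 0, so there is no saddle point; optimal play is mixed.
Left is strictly dominated by Right, so the attacker never plays it.
On the remaining 2×2 (Center, Right vs Hold, Counter):
Let the attacker play Center with probability p. Expected payoff against Hold: (-4)p + 10(1−p) = −14p + 10; against Counter: 0p + (-1)(1−p) = p − 1.
Setting these equal: −14p + 10 = p − 1 ⇒ −15p = -11 ⇒ p = 11/15, and the value is (-14)·(11/15) + 10 = -4/15.
For the defender: with q = P(Hold), equating Center's and Right's payoffs gives −4q = 11q − 1 ⇒ q = 1/15.

-4/15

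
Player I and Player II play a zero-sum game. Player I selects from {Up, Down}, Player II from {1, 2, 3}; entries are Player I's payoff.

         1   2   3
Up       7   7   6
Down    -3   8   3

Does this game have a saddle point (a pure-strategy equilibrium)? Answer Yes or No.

Yes

Row minima: Up → 6, Down → -3; maximin = 6.
Column maxima: 1 → 7, 2 → 8, 3 → 6; minimax = 6.
maximin = minimax = 6, so a saddle point exists.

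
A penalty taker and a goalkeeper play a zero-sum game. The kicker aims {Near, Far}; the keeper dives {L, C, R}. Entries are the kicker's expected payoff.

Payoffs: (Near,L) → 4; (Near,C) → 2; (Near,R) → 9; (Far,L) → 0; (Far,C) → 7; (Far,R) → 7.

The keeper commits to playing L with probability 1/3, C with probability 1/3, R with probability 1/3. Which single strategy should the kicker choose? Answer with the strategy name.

Near

Expected payoff of Near: (1/3)·4 + (1/3)·2 + (1/3)·9 = 5.
Expected payoff of Far: (1/3)·0 + (1/3)·7 + (1/3)·7 = 14/3.
The largest is 5, so the kicker's best response is Near.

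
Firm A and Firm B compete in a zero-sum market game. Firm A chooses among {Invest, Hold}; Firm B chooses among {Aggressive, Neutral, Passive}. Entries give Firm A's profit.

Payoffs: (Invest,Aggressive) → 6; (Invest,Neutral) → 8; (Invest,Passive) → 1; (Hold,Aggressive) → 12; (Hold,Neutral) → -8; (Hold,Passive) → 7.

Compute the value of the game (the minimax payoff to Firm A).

32/11

Row minima: Invest → 1, Hold → -8; maximin = 1.
Column maxima: Aggressive → 12, Neutral → 8, Passive → 7; minimax = 7.
1 ≠ 7, so there is no saddle point; optimal play is mixed.
Aggressive is strictly dominated by Passive (it gives Firm A strictly more in every row), so Firm B never plays it.
On the remaining 2×2 (Invest, Hold vs Neutral, Passive):
Let Firm A play Invest with probability p. Expected payoff against Neutral: 8p + (-8)(1−p) = 16p − 8; against Passive: 1p + 7(1−p) = −6p + 7.
Setting these equal: 16p − 8 = −6p + 7 ⇒ 22p = 15 ⇒ p = 15/22, and the value is (16)·(15/22) − 8 = 32/11.
For Firm B: with q = P(Neutral), equating Invest's and Hold's payoffs gives 7q + 1 = −15q + 7 ⇒ q = 3/11.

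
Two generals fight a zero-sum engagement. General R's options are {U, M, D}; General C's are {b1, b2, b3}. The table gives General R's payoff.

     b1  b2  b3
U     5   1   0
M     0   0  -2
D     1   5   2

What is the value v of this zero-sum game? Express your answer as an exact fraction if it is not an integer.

5/3

Row minima: U → 0, M → -2, D → 1; maximin = 1.
Column maxima: b1 → 5, b2 → 5, b3 → 2; minimax = 2.
1 ≠ 2, so there is no saddle point; optimal play is mixed.
M is strictly dominated by U, so General R never plays it.
b2 is strictly dominated by b3 (it gives General R strictly more in every row), so General C never plays it.
On the remaining 2×2 (U, D vs b1, b3):
Let General R play U with probability p. Expected payoff against b1: 5p + 1(1−p) = 4p + 1; against b3: 0p + 2(1−p) = −2p + 2.
Setting these equal: 4p + 1 = −2p + 2 ⇒ 6p = 1 ⇒ p = 1/6, and the value is (4)·(1/6) + 1 = 5/3.
For General C: with q = P(b1), equating U's and D's payoffs gives 5q = −q + 2 ⇒ q = 1/3.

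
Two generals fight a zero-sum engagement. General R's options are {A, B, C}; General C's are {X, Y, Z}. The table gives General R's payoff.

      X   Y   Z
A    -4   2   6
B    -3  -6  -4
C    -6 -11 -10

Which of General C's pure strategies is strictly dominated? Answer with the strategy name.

Y holds General R's payoff strictly below Z in every row: 2 < 6, -6 < -4, -11 < -10.
So Z is strictly dominated for General C.

Z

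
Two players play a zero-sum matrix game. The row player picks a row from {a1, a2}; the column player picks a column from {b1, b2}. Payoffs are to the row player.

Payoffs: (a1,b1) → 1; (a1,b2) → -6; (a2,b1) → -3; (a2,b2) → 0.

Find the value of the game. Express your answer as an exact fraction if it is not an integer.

-9/5

Row minima: a1 → -6, a2 → -3; maximin = -3.
Column maxima: b1 → 1, b2 → 0; minimax = 0.
-3 ≠ 0, so there is no saddle point; optimal play is mixed.
Let the row player play a1 with probability p. Expected payoff against b1: 1p + (-3)(1−p) = 4p − 3; against b2: (-6)p + 0(1−p) = −6p.
Setting these equal: 4p − 3 = −6p ⇒ 10p = 3 ⇒ p = 3/10, and the value is (4)·(3/10) − 3 = -9/5.
For the column player: with q = P(b1), equating a1's and a2's payoffs gives 7q − 6 = −3q ⇒ q = 3/5.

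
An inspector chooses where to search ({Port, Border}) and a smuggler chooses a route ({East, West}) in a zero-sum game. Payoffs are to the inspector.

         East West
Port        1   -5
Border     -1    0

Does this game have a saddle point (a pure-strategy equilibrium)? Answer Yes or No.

No

Row minima: Port → -5, Border → -1; maximin = -1.
Column maxima: East → 1, West → 0; minimax = 0.
-1 ≠ 0, so no pure-strategy equilibrium exists.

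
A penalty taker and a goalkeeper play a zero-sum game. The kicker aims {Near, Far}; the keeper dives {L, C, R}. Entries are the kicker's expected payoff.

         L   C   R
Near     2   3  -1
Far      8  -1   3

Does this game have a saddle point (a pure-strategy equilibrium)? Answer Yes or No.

No

Row minima: Near → -1, Far → -1; maximin = -1.
Column maxima: L → 8, C → 3, R → 3; minimax = 3.
-1 ≠ 3, so no pure-strategy equilibrium exists.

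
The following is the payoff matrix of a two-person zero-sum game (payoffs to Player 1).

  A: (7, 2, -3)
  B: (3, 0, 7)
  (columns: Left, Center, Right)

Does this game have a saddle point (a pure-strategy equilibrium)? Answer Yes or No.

No

Row minima: A → -3, B → 0; maximin = 0.
Column maxima: Left → 7, Center → 2, Right → 7; minimax = 2.
0 ≠ 2, so no pure-strategy equilibrium exists.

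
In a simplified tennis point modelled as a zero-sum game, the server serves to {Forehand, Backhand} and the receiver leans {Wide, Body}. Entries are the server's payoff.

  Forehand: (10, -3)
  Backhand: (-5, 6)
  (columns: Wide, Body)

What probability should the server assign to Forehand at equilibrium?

Row minima: Forehand → -3, Backhand → -5; maximin = -3.
Column maxima: Wide → 10, Body → 6; minimax = 6.
-3 ≠ 6, so there is no saddle point; optimal play is mixed.
Let the server play Forehand with probability p. Expected payoff against Wide: 10p + (-5)(1−p) = 15p − 5; against Body: (-3)p + 6(1−p) = −9p + 6.
Setting these equal: 15p − 5 = −9p + 6 ⇒ 24p = 11 ⇒ p = 11/24, and the value is (15)·(11/24) − 5 = 15/8.
For the receiver: with q = P(Wide), equating Forehand's and Backhand's payoffs gives 13q − 3 = −11q + 6 ⇒ q = 3/8.

11/24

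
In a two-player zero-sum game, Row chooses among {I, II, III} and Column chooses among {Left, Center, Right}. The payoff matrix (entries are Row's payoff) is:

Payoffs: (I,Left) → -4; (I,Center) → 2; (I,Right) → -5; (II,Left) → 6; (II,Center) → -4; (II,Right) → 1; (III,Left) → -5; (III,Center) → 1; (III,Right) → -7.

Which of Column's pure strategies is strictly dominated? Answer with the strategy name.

Right holds Row's payoff strictly below Left in every row: -5 < -4, 1 < 6, -7 < -5.
So Left is strictly dominated for Column.

Left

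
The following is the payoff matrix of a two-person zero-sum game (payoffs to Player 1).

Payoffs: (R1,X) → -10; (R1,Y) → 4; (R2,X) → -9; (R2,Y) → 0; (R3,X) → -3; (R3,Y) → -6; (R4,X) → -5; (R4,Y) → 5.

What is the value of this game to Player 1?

-45/13

Row minima: R1 → -10, R2 → -9, R3 → -6, R4 → -5; maximin = -5.
Column maxima: X → -3, Y → 5; minimax = -3.
-5 ≠ -3, so there is no saddle point; optimal play is mixed.
R1 is strictly dominated by R4, so Player 1 never plays it.
R2 is strictly dominated by R4, so Player 1 never plays it.
On the remaining 2×2 (R3, R4 vs X, Y):
Let Player 1 play R3 with probability p. Expected payoff against X: (-3)p + (-5)(1−p) = 2p − 5; against Y: (-6)p + 5(1−p) = −11p + 5.
Setting these equal: 2p − 5 = −11p + 5 ⇒ 13p = 10 ⇒ p = 10/13, and the value is (2)·(10/13) − 5 = -45/13.
For Player 2: with q = P(X), equating R3's and R4's payoffs gives 3q − 6 = −10q + 5 ⇒ q = 11/13.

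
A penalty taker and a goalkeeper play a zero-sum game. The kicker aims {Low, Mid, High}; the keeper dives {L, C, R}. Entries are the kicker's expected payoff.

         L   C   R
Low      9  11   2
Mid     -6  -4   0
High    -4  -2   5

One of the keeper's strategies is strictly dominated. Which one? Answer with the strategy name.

L holds the kicker's payoff strictly below C in every row: 9 < 11, -6 < -4, -4 < -2.
So C is strictly dominated for the keeper.

C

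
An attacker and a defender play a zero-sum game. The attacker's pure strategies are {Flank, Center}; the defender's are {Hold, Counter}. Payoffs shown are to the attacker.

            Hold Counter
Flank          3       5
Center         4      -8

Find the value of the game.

22/7

Row minima: Flank → 3, Center → -8; maximin = 3.
Column maxima: Hold → 4, Counter → 5; minimax = 4.
3 ≠ 4, so there is no saddle point; optimal play is mixed.
Let the attacker play Flank with probability p. Expected payoff against Hold: 3p + 4(1−p) = −p + 4; against Counter: 5p + (-8)(1−p) = 13p − 8.
Setting these equal: −p + 4 = 13p − 8 ⇒ −14p = -12 ⇒ p = 6/7, and the value is (-1)·(6/7) + 4 = 22/7.
For the defender: with q = P(Hold), equating Flank's and Center's payoffs gives −2q + 5 = 12q − 8 ⇒ q = 13/14.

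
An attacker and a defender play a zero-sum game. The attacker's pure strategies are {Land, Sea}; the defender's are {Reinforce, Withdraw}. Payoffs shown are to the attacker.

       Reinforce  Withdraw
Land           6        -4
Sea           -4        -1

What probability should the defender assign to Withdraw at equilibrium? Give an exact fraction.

10/13

Row minima: Land → -4, Sea → -4; maximin = -4.
Column maxima: Reinforce → 6, Withdraw → -1; minimax = -1.
-4 ≠ -1, so there is no saddle point; optimal play is mixed.
Let the attacker play Land with probability p. Expected payoff against Reinforce: 6p + (-4)(1−p) = 10p − 4; against Withdraw: (-4)p + (-1)(1−p) = −3p − 1.
Setting these equal: 10p − 4 = −3p − 1 ⇒ 13p = 3 ⇒ p = 3/13, and the value is (10)·(3/13) − 4 = -22/13.
For the defender: with q = P(Reinforce), equating Land's and Sea's payoffs gives 10q − 4 = −3q − 1 ⇒ q = 3/13.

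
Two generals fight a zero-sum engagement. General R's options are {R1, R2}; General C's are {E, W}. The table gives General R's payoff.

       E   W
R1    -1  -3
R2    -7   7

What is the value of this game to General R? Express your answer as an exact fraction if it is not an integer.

Row minima: R1 → -3, R2 → -7; maximin = -3.
Column maxima: E → -1, W → 7; minimax = -1.
-3 ≠ -1, so there is no saddle point; optimal play is mixed.
Let General R play R1 with probability p. Expected payoff against E: (-1)p + (-7)(1−p) = 6p − 7; against W: (-3)p + 7(1−p) = −10p + 7.
Setting these equal: 6p − 7 = −10p + 7 ⇒ 16p = 14 ⇒ p = 7/8, and the value is (6)·(7/8) − 7 = -7/4.
For General C: with q = P(E), equating R1's and R2's payoffs gives 2q − 3 = −14q + 7 ⇒ q = 5/8.

-7/4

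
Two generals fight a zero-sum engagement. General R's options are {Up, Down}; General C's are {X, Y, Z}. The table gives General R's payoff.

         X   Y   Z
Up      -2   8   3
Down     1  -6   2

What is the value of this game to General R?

-4/17

Row minima: Up → -2, Down → -6; maximin = -2.
Column maxima: X → 1, Y → 8, Z → 3; minimax = 1.
-2 ≠ 1, so there is no saddle point; optimal play is mixed.
Z is strictly dominated by X (it gives General R strictly more in every row), so General C never plays it.
On the remaining 2×2 (Up, Down vs X, Y):
Let General R play Up with probability p. Expected payoff against X: (-2)p + 1(1−p) = −3p + 1; against Y: 8p + (-6)(1−p) = 14p − 6.
Setting these equal: −3p + 1 = 14p − 6 ⇒ −17p = -7 ⇒ p = 7/17, and the value is (-3)·(7/17) + 1 = -4/17.
For General C: with q = P(X), equating Up's and Down's payoffs gives −10q + 8 = 7q − 6 ⇒ q = 14/17.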